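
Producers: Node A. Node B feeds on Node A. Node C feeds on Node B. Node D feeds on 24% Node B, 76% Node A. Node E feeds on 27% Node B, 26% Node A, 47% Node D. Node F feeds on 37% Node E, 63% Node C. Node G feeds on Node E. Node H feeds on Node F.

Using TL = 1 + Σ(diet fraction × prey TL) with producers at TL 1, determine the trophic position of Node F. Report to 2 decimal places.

3.95

Node B: 1 + 1 = 2
Node C: 1 + 2 = 3
Node D: 1 + (0.24×2 + 0.76×1) = 2.24
Node E: 1 + (0.27×2 + 0.26×1 + 0.47×2.24) = 2.8528
Node F: 1 + (0.37×2.8528 + 0.63×3) = 3.945536
Node G: 1 + 2.8528 = 3.8528
Node H: 1 + 3.945536 = 4.945536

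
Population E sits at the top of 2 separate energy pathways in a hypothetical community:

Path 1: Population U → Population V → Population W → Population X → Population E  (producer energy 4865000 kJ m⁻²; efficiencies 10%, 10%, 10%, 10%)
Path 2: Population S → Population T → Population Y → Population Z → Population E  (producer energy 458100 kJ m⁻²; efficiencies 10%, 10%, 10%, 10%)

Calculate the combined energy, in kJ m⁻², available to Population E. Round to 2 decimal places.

532.31 kJ m⁻²

Path 1: 4865000 × 0.1 × 0.1 × 0.1 × 0.1 = 486.5 kJ m⁻²
Path 2: 458100 × 0.1 × 0.1 × 0.1 × 0.1 = 45.81 kJ m⁻²
Total at Population E: 486.5 + 45.81 = 532.31 kJ m⁻²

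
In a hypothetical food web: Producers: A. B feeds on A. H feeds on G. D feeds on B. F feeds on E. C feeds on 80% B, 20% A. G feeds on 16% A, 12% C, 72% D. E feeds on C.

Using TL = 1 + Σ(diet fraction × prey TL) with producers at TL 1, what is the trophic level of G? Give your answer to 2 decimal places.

B: 1 + 1 = 2
C: 1 + (0.8×2 + 0.2×1) = 2.8
D: 1 + 2 = 3
E: 1 + 2.8 = 3.8
F: 1 + 3.8 = 4.8
G: 1 + (0.16×1 + 0.12×2.8 + 0.72×3) = 3.656
H: 1 + 3.656 = 4.656

3.66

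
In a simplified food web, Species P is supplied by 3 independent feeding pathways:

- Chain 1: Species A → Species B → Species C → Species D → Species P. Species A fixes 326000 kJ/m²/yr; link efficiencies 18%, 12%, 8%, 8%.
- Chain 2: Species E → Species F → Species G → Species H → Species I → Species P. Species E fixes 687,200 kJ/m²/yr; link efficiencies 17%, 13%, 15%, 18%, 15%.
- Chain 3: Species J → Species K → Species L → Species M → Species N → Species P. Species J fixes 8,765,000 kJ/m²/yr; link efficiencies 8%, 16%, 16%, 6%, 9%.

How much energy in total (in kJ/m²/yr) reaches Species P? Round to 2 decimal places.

Chain 1: 326000 × 0.18 × 0.12 × 0.08 × 0.08 = 45.06624 kJ/m²/yr
Chain 2: 687200 × 0.17 × 0.13 × 0.15 × 0.18 × 0.15 = 61.507836 kJ/m²/yr
Chain 3: 8765000 × 0.08 × 0.16 × 0.16 × 0.06 × 0.09 = 96.933888 kJ/m²/yr
Total at Species P: 45.06624 + 61.507836 + 96.933888 = 203.507964 kJ/m²/yr

203.51 kJ/m²/yr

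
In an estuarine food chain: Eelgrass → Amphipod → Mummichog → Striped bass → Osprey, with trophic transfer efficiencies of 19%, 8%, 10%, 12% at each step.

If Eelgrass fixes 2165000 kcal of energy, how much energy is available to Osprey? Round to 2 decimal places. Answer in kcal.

394.90 kcal

Amphipod: 2165000 × 0.19 = 411350 kcal
Mummichog: 411350 × 0.08 = 32908 kcal
Striped bass: 32908 × 0.1 = 3290.8 kcal
Osprey: 3290.8 × 0.12 = 394.896 kcal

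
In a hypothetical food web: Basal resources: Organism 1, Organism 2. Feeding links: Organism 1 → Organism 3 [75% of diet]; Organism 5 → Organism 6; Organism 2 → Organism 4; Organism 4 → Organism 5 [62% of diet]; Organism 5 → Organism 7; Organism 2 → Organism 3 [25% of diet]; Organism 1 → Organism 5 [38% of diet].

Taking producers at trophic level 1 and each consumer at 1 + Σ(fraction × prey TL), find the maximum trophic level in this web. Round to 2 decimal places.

Organism 3: 1 + (0.25×1 + 0.75×1) = 2
Organism 4: 1 + 1 = 2
Organism 5: 1 + (0.62×2 + 0.38×1) = 2.62
Organism 6: 1 + 2.62 = 3.62
Organism 7: 1 + 2.62 = 3.62

3.62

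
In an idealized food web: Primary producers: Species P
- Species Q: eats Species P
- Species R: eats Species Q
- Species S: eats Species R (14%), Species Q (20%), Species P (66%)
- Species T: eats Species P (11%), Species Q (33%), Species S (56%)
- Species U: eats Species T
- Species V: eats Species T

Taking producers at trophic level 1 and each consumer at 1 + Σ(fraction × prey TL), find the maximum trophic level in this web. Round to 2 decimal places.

Species Q: 1 + 1 = 2
Species R: 1 + 2 = 3
Species S: 1 + (0.14×3 + 0.2×2 + 0.66×1) = 2.48
Species T: 1 + (0.11×1 + 0.33×2 + 0.56×2.48) = 3.1588
Species U: 1 + 3.1588 = 4.1588
Species V: 1 + 3.1588 = 4.1588

4.16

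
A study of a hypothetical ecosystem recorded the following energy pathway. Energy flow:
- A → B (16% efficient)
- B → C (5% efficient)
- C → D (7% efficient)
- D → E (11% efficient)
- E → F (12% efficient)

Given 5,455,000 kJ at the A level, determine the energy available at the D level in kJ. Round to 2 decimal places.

B: 5455000 × 0.16 = 872800 kJ
C: 872800 × 0.05 = 43640 kJ
D: 43640 × 0.07 = 3054.8 kJ

3054.80 kJ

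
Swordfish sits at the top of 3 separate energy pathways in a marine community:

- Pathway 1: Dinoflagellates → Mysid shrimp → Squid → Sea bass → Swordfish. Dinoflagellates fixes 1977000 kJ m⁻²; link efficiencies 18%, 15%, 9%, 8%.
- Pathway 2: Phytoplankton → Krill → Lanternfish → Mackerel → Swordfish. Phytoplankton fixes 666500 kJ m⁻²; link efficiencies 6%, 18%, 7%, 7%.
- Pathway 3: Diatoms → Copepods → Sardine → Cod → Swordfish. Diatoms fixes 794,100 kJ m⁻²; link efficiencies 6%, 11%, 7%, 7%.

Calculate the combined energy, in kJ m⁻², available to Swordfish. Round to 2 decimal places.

Pathway 1: 1977000 × 0.18 × 0.15 × 0.09 × 0.08 = 384.3288 kJ m⁻²
Pathway 2: 666500 × 0.06 × 0.18 × 0.07 × 0.07 = 35.27118 kJ m⁻²
Pathway 3: 794100 × 0.06 × 0.11 × 0.07 × 0.07 = 25.681194 kJ m⁻²
Total at Swordfish: 384.3288 + 35.27118 + 25.681194 = 445.281174 kJ m⁻²

445.28 kJ m⁻²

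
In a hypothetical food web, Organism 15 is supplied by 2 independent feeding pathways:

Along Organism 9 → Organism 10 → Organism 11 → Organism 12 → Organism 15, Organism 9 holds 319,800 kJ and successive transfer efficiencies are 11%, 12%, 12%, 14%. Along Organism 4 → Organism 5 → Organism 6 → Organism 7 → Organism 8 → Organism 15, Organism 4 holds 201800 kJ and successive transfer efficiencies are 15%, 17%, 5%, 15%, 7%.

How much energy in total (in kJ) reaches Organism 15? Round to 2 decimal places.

73.62 kJ

Via Organism 9: 319800 × 0.11 × 0.12 × 0.12 × 0.14 = 70.918848 kJ
Via Organism 4: 201800 × 0.15 × 0.17 × 0.05 × 0.15 × 0.07 = 2.7015975 kJ
Total at Organism 15: 70.918848 + 2.7015975 = 73.6204455 kJ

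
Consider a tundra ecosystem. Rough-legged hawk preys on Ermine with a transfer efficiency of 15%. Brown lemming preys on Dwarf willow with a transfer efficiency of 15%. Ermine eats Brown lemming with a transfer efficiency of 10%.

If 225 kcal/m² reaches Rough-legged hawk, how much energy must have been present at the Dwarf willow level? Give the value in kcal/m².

100000 kcal/m²

Cumulative transfer efficiency: 0.15 × 0.1 × 0.15 = 0.00225
Dwarf willow energy = 225 / 0.00225 = 100000 kcal/m²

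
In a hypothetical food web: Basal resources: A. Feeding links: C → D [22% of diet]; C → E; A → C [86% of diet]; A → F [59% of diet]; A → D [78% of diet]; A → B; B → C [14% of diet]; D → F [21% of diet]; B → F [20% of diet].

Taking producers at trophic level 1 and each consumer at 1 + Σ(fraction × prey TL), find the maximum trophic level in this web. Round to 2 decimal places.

B: 1 + 1 = 2
C: 1 + (0.14×2 + 0.86×1) = 2.14
D: 1 + (0.78×1 + 0.22×2.14) = 2.2508
E: 1 + 2.14 = 3.14
F: 1 + (0.59×1 + 0.21×2.2508 + 0.2×2) = 2.462668

3.14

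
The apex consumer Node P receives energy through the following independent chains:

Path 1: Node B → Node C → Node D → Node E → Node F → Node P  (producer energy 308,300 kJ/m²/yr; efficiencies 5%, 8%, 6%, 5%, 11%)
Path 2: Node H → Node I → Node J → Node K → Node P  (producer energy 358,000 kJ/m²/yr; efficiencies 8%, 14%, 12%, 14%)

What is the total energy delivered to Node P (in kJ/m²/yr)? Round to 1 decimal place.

Path 1: 308300 × 0.05 × 0.08 × 0.06 × 0.05 × 0.11 = 0.406956 kJ/m²/yr
Path 2: 358000 × 0.08 × 0.14 × 0.12 × 0.14 = 67.36128 kJ/m²/yr
Total at Node P: 0.406956 + 67.36128 = 67.768236 kJ/m²/yr

67.8 kJ/m²/yr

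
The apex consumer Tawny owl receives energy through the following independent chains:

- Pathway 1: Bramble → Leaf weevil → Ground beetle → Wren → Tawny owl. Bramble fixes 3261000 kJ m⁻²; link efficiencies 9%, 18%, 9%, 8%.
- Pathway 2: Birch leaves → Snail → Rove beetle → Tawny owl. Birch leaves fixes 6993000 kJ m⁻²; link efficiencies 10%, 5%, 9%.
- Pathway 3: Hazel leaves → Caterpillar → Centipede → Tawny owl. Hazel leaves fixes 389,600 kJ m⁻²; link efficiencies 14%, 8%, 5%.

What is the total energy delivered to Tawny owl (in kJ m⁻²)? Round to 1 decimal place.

3745.4 kJ m⁻²

Pathway 1: 3261000 × 0.09 × 0.18 × 0.09 × 0.08 = 380.36304 kJ m⁻²
Pathway 2: 6993000 × 0.1 × 0.05 × 0.09 = 3146.85 kJ m⁻²
Pathway 3: 389600 × 0.14 × 0.08 × 0.05 = 218.176 kJ m⁻²
Total at Tawny owl: 380.36304 + 3146.85 + 218.176 = 3745.38904 kJ m⁻²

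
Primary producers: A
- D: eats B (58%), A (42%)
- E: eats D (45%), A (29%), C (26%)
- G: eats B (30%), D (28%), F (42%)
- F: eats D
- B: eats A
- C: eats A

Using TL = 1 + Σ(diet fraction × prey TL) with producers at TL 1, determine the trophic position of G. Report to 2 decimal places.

3.83

B: 1 + 1 = 2
C: 1 + 1 = 2
D: 1 + (0.58×2 + 0.42×1) = 2.58
E: 1 + (0.45×2.58 + 0.29×1 + 0.26×2) = 2.971
F: 1 + 2.58 = 3.58
G: 1 + (0.3×2 + 0.28×2.58 + 0.42×3.58) = 3.826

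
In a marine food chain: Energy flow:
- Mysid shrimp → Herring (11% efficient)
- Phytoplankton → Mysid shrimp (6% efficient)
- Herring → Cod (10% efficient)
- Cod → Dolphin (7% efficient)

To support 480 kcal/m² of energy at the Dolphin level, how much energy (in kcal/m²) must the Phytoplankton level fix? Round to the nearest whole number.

Cumulative transfer efficiency: 0.06 × 0.11 × 0.1 × 0.07 = 0.0000462
Phytoplankton energy = 480 / 0.0000462 = 10389610 kcal/m²

10389610 kcal/m²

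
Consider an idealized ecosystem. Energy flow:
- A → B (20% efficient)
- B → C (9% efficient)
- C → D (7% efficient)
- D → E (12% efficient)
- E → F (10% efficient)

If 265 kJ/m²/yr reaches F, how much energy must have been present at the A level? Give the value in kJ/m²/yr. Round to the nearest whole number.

Cumulative transfer efficiency: 0.2 × 0.09 × 0.07 × 0.12 × 0.1 = 0.00001512
A energy = 265 / 0.00001512 = 17526455 kJ/m²/yr

17526455 kJ/m²/yr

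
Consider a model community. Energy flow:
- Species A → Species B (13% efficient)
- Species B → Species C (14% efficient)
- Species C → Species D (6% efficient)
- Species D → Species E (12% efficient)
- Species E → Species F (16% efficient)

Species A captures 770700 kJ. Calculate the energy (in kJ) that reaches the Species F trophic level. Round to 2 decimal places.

Species B: 770700 × 0.13 = 100191 kJ
Species C: 100191 × 0.14 = 14026.74 kJ
Species D: 14026.74 × 0.06 = 841.6044 kJ
Species E: 841.6044 × 0.12 = 100.992528 kJ
Species F: 100.992528 × 0.16 = 16.15880448 kJ

16.16 kJ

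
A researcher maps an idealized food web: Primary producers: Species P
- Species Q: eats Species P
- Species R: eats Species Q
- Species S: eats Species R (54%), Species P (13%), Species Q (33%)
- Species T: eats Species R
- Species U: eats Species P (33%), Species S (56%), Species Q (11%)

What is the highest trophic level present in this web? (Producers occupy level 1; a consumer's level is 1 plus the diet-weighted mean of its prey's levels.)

4

Species Q: 1 + 1 = 2
Species R: 1 + 2 = 3
Species S: 1 + (0.54×3 + 0.13×1 + 0.33×2) = 3.41
Species T: 1 + 3 = 4
Species U: 1 + (0.33×1 + 0.56×3.41 + 0.11×2) = 3.4596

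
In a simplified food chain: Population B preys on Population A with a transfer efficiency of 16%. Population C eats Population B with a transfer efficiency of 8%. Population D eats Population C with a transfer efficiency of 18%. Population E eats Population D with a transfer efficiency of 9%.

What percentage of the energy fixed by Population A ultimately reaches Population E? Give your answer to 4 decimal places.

0.0207%

Product of link efficiencies: 0.16 × 0.08 × 0.18 × 0.09 = 0.00020736
As a percentage: 0.00020736 × 100 = 0.0207%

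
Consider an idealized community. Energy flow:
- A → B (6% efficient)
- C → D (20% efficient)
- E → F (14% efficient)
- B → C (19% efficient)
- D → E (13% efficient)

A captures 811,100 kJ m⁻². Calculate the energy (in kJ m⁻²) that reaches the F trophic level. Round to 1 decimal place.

B: 811100 × 0.06 = 48666 kJ m⁻²
C: 48666 × 0.19 = 9246.54 kJ m⁻²
D: 9246.54 × 0.2 = 1849.308 kJ m⁻²
E: 1849.308 × 0.13 = 240.41004 kJ m⁻²
F: 240.41004 × 0.14 = 33.6574056 kJ m⁻²

33.7 kJ m⁻²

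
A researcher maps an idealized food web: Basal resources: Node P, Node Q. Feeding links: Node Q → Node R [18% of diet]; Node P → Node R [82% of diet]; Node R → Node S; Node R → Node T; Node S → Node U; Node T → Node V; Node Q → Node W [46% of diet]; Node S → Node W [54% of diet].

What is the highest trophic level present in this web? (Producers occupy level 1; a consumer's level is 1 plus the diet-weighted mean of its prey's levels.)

4

Node R: 1 + (0.18×1 + 0.82×1) = 2
Node S: 1 + 2 = 3
Node T: 1 + 2 = 3
Node U: 1 + 3 = 4
Node V: 1 + 3 = 4
Node W: 1 + (0.46×1 + 0.54×3) = 3.08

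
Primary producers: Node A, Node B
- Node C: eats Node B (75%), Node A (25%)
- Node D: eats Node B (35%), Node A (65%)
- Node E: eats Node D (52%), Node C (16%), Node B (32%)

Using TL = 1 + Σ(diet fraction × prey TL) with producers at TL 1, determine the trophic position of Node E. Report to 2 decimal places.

2.68

Node C: 1 + (0.75×1 + 0.25×1) = 2
Node D: 1 + (0.35×1 + 0.65×1) = 2
Node E: 1 + (0.52×2 + 0.16×2 + 0.32×1) = 2.68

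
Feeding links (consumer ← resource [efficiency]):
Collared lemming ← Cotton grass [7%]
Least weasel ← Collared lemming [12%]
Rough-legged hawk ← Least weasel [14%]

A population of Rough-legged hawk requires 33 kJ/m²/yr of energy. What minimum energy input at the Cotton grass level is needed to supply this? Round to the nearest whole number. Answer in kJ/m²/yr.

28061 kJ/m²/yr

Cumulative transfer efficiency: 0.07 × 0.12 × 0.14 = 0.001176
Cotton grass energy = 33 / 0.001176 = 28061 kJ/m²/yr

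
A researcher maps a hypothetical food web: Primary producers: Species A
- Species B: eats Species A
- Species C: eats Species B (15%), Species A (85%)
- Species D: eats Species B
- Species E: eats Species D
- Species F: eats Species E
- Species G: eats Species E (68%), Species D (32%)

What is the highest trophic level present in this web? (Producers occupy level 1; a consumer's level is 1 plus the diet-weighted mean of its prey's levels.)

5

Species B: 1 + 1 = 2
Species C: 1 + (0.15×2 + 0.85×1) = 2.15
Species D: 1 + 2 = 3
Species E: 1 + 3 = 4
Species F: 1 + 4 = 5
Species G: 1 + (0.68×4 + 0.32×3) = 4.68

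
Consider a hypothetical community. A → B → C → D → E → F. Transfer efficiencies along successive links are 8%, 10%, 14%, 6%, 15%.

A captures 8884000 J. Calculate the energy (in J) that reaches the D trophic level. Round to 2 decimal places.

9950.08 J

B: 8884000 × 0.08 = 710720 J
C: 710720 × 0.1 = 71072 J
D: 71072 × 0.14 = 9950.08 J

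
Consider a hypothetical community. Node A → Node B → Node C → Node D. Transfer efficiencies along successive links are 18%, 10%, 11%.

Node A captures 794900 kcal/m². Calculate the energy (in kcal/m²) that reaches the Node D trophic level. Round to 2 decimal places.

1573.90 kcal/m²

Node B: 794900 × 0.18 = 143082 kcal/m²
Node C: 143082 × 0.1 = 14308.2 kcal/m²
Node D: 14308.2 × 0.11 = 1573.902 kcal/m²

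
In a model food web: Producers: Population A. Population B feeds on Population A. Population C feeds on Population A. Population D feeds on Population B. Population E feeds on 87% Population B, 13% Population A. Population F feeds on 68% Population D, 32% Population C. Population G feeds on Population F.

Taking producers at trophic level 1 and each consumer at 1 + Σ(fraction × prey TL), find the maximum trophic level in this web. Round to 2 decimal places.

Population B: 1 + 1 = 2
Population C: 1 + 1 = 2
Population D: 1 + 2 = 3
Population E: 1 + (0.87×2 + 0.13×1) = 2.87
Population F: 1 + (0.68×3 + 0.32×2) = 3.68
Population G: 1 + 3.68 = 4.68

4.68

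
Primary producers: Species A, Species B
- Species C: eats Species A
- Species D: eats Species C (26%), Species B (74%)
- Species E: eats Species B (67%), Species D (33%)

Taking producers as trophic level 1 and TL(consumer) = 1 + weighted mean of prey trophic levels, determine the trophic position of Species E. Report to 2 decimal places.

Species C: 1 + 1 = 2
Species D: 1 + (0.26×2 + 0.74×1) = 2.26
Species E: 1 + (0.67×1 + 0.33×2.26) = 2.4158

2.42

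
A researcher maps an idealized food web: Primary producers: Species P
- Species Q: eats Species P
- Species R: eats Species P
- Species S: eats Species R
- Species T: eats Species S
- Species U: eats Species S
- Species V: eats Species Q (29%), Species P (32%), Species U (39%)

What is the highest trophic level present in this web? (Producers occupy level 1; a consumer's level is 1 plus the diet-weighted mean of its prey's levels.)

4

Species Q: 1 + 1 = 2
Species R: 1 + 1 = 2
Species S: 1 + 2 = 3
Species T: 1 + 3 = 4
Species U: 1 + 3 = 4
Species V: 1 + (0.29×2 + 0.32×1 + 0.39×4) = 3.46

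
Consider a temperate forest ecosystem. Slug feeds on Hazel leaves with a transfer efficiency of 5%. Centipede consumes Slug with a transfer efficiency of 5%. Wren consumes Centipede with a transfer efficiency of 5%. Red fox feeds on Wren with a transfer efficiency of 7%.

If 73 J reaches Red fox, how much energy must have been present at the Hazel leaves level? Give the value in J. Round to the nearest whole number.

Cumulative transfer efficiency: 0.05 × 0.05 × 0.05 × 0.07 = 0.00000875
Hazel leaves energy = 73 / 0.00000875 = 8342857 J

8342857 J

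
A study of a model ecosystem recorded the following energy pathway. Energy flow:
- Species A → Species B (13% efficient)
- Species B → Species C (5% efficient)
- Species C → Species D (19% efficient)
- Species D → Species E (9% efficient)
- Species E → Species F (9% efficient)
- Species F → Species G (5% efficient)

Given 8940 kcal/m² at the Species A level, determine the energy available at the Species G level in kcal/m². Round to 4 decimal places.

Species B: 8940 × 0.13 = 1162.2 kcal/m²
Species C: 1162.2 × 0.05 = 58.11 kcal/m²
Species D: 58.11 × 0.19 = 11.0409 kcal/m²
Species E: 11.0409 × 0.09 = 0.993681 kcal/m²
Species F: 0.993681 × 0.09 = 0.08943129 kcal/m²
Species G: 0.08943129 × 0.05 = 0.0044715645 kcal/m²

0.0045 kcal/m²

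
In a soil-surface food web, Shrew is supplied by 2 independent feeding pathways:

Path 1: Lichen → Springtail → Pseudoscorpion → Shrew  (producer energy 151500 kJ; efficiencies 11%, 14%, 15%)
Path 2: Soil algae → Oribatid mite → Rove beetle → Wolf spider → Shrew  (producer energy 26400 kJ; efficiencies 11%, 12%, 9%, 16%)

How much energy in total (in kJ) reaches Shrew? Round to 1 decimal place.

355.0 kJ

Path 1: 151500 × 0.11 × 0.14 × 0.15 = 349.965 kJ
Path 2: 26400 × 0.11 × 0.12 × 0.09 × 0.16 = 5.018112 kJ
Total at Shrew: 349.965 + 5.018112 = 354.983112 kJ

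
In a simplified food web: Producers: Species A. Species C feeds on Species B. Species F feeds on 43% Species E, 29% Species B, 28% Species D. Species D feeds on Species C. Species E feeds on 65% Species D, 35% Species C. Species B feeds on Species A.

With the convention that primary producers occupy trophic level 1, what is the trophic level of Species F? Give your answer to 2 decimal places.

4.70

Species B: 1 + 1 = 2
Species C: 1 + 2 = 3
Species D: 1 + 3 = 4
Species E: 1 + (0.65×4 + 0.35×3) = 4.65
Species F: 1 + (0.43×4.65 + 0.29×2 + 0.28×4) = 4.6995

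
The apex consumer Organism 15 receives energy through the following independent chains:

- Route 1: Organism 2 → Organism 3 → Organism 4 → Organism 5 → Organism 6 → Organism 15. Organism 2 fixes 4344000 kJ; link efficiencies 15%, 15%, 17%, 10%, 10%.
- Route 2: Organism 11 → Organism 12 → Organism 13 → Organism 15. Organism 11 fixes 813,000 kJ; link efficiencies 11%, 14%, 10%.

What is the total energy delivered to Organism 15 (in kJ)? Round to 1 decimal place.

Route 1: 4344000 × 0.15 × 0.15 × 0.17 × 0.1 × 0.1 = 166.158 kJ
Route 2: 813000 × 0.11 × 0.14 × 0.1 = 1252.02 kJ
Total at Organism 15: 166.158 + 1252.02 = 1418.178 kJ

1418.2 kJ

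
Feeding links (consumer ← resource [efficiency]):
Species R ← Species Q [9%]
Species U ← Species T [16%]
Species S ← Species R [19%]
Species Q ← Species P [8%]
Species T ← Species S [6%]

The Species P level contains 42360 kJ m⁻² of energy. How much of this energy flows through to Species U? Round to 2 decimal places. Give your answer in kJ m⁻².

Species Q: 42360 × 0.08 = 3388.8 kJ m⁻²
Species R: 3388.8 × 0.09 = 304.992 kJ m⁻²
Species S: 304.992 × 0.19 = 57.94848 kJ m⁻²
Species T: 57.94848 × 0.06 = 3.4769088 kJ m⁻²
Species U: 3.4769088 × 0.16 = 0.556305408 kJ m⁻²

0.56 kJ m⁻²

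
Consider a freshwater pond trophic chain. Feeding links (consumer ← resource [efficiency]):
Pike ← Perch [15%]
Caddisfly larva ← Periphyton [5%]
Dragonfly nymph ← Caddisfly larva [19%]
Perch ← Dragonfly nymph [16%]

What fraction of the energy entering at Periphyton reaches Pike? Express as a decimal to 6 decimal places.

Product of link efficiencies: 0.05 × 0.19 × 0.16 × 0.15 = 0.000228

0.000228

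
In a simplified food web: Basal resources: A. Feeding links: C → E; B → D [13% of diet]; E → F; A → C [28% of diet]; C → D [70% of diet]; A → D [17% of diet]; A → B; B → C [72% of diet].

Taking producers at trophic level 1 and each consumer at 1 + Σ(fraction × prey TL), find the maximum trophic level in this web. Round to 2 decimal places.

B: 1 + 1 = 2
C: 1 + (0.28×1 + 0.72×2) = 2.72
D: 1 + (0.17×1 + 0.7×2.72 + 0.13×2) = 3.334
E: 1 + 2.72 = 3.72
F: 1 + 3.72 = 4.72

4.72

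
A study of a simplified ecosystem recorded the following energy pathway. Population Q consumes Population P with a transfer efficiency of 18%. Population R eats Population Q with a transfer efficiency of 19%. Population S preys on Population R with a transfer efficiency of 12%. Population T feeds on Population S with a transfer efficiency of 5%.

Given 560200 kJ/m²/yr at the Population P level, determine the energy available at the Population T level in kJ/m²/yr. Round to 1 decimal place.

115.0 kJ/m²/yr

Population Q: 560200 × 0.18 = 100836 kJ/m²/yr
Population R: 100836 × 0.19 = 19158.84 kJ/m²/yr
Population S: 19158.84 × 0.12 = 2299.0608 kJ/m²/yr
Population T: 2299.0608 × 0.05 = 114.95304 kJ/m²/yr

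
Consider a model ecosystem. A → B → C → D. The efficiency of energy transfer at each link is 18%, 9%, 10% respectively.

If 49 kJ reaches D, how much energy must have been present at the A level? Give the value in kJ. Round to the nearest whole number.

Cumulative transfer efficiency: 0.18 × 0.09 × 0.1 = 0.00162
A energy = 49 / 0.00162 = 30247 kJ

30247 kJ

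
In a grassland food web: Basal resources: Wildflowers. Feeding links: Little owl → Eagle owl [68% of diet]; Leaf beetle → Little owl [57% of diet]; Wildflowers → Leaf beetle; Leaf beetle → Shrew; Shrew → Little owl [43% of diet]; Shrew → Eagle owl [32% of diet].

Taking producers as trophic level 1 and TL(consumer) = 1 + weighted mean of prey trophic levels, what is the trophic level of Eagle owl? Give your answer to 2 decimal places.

4.29

Leaf beetle: 1 + 1 = 2
Shrew: 1 + 2 = 3
Little owl: 1 + (0.57×2 + 0.43×3) = 3.43
Eagle owl: 1 + (0.32×3 + 0.68×3.43) = 4.2924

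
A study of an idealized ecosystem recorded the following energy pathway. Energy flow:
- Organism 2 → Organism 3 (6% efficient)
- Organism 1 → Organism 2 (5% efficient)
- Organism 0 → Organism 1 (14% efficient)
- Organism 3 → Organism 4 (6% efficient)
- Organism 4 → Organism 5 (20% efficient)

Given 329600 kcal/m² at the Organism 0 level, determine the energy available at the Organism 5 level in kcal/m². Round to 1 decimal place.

Organism 1: 329600 × 0.14 = 46144 kcal/m²
Organism 2: 46144 × 0.05 = 2307.2 kcal/m²
Organism 3: 2307.2 × 0.06 = 138.432 kcal/m²
Organism 4: 138.432 × 0.06 = 8.30592 kcal/m²
Organism 5: 8.30592 × 0.2 = 1.661184 kcal/m²

1.7 kcal/m²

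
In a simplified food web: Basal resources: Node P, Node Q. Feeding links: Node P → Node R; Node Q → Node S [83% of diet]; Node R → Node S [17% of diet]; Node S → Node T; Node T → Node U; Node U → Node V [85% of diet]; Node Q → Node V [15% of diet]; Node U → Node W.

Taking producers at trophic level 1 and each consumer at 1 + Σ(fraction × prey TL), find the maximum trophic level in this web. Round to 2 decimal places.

5.17

Node R: 1 + 1 = 2
Node S: 1 + (0.83×1 + 0.17×2) = 2.17
Node T: 1 + 2.17 = 3.17
Node U: 1 + 3.17 = 4.17
Node V: 1 + (0.85×4.17 + 0.15×1) = 4.6945
Node W: 1 + 4.17 = 5.17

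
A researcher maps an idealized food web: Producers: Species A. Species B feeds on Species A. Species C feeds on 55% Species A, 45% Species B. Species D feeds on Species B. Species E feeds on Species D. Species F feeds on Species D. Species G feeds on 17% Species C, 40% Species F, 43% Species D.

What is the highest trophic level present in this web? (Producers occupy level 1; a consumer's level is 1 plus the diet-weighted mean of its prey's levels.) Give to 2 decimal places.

4.31

Species B: 1 + 1 = 2
Species C: 1 + (0.55×1 + 0.45×2) = 2.45
Species D: 1 + 2 = 3
Species E: 1 + 3 = 4
Species F: 1 + 3 = 4
Species G: 1 + (0.17×2.45 + 0.4×4 + 0.43×3) = 4.3065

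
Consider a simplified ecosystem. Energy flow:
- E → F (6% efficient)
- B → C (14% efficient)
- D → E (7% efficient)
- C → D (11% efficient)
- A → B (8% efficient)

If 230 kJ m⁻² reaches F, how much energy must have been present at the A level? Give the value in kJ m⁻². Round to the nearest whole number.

44449598 kJ m⁻²

Cumulative transfer efficiency: 0.08 × 0.14 × 0.11 × 0.07 × 0.06 = 0.0000051744
A energy = 230 / 0.0000051744 = 44449598 kJ m⁻²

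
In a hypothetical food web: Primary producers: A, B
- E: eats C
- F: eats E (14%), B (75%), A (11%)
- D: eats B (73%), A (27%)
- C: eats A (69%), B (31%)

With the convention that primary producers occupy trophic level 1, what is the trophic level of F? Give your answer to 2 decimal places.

2.28

C: 1 + (0.69×1 + 0.31×1) = 2
D: 1 + (0.73×1 + 0.27×1) = 2
E: 1 + 2 = 3
F: 1 + (0.14×3 + 0.75×1 + 0.11×1) = 2.28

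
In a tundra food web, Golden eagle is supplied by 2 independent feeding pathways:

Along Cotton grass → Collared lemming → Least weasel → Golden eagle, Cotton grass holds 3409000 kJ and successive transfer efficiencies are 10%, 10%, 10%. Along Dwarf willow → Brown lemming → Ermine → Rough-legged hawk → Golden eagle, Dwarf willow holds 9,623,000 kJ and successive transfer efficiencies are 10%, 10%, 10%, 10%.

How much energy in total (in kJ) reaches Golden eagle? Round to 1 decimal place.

Via Cotton grass: 3409000 × 0.1 × 0.1 × 0.1 = 3409 kJ
Via Dwarf willow: 9623000 × 0.1 × 0.1 × 0.1 × 0.1 = 962.3 kJ
Total at Golden eagle: 3409 + 962.3 = 4371.3 kJ

4371.3 kJ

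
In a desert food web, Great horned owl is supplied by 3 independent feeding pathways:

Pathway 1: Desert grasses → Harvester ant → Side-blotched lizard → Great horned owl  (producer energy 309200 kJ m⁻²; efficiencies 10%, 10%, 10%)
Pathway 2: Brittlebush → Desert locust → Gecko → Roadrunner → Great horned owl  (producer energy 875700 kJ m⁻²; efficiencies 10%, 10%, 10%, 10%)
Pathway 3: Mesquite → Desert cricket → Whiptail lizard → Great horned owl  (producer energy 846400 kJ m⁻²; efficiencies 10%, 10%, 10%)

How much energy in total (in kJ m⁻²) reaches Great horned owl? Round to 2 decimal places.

1243.17 kJ m⁻²

Pathway 1: 309200 × 0.1 × 0.1 × 0.1 = 309.2 kJ m⁻²
Pathway 2: 875700 × 0.1 × 0.1 × 0.1 × 0.1 = 87.57 kJ m⁻²
Pathway 3: 846400 × 0.1 × 0.1 × 0.1 = 846.4 kJ m⁻²
Total at Great horned owl: 309.2 + 87.57 + 846.4 = 1243.17 kJ m⁻²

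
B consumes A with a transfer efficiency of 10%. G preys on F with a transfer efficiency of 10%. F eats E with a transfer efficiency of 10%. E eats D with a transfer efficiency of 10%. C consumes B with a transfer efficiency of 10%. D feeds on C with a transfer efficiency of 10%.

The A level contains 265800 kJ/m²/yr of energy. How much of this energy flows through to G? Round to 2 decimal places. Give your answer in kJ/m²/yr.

B: 265800 × 0.1 = 26580 kJ/m²/yr
C: 26580 × 0.1 = 2658 kJ/m²/yr
D: 2658 × 0.1 = 265.8 kJ/m²/yr
E: 265.8 × 0.1 = 26.58 kJ/m²/yr
F: 26.58 × 0.1 = 2.658 kJ/m²/yr
G: 2.658 × 0.1 = 0.2658 kJ/m²/yr

0.27 kJ/m²/yr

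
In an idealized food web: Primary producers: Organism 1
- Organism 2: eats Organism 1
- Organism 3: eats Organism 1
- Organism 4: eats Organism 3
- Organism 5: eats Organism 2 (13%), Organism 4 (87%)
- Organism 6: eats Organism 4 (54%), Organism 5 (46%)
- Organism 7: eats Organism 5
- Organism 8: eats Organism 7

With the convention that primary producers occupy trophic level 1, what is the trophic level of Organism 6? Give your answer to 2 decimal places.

Organism 2: 1 + 1 = 2
Organism 3: 1 + 1 = 2
Organism 4: 1 + 2 = 3
Organism 5: 1 + (0.13×2 + 0.87×3) = 3.87
Organism 6: 1 + (0.54×3 + 0.46×3.87) = 4.4002
Organism 7: 1 + 3.87 = 4.87
Organism 8: 1 + 4.87 = 5.87

4.40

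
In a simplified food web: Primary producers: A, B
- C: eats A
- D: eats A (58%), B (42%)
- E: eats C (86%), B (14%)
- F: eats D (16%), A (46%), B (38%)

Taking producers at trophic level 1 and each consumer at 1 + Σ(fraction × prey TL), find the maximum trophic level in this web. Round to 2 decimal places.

C: 1 + 1 = 2
D: 1 + (0.58×1 + 0.42×1) = 2
E: 1 + (0.86×2 + 0.14×1) = 2.86
F: 1 + (0.16×2 + 0.46×1 + 0.38×1) = 2.16

2.86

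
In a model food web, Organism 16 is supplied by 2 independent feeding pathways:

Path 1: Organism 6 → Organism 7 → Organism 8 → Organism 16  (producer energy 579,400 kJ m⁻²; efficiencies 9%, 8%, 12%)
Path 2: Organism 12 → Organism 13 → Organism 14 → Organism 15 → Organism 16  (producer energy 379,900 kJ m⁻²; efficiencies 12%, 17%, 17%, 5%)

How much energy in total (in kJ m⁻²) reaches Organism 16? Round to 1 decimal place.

566.5 kJ m⁻²

Path 1: 579400 × 0.09 × 0.08 × 0.12 = 500.6016 kJ m⁻²
Path 2: 379900 × 0.12 × 0.17 × 0.17 × 0.05 = 65.87466 kJ m⁻²
Total at Organism 16: 500.6016 + 65.87466 = 566.47626 kJ m⁻²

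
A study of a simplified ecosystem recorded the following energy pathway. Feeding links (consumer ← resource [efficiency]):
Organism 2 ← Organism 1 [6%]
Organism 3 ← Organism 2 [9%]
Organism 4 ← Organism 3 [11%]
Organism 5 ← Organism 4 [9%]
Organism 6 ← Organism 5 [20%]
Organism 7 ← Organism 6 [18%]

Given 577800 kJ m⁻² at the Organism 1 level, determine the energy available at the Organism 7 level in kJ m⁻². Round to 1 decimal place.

1.1 kJ m⁻²

Organism 2: 577800 × 0.06 = 34668 kJ m⁻²
Organism 3: 34668 × 0.09 = 3120.12 kJ m⁻²
Organism 4: 3120.12 × 0.11 = 343.2132 kJ m⁻²
Organism 5: 343.2132 × 0.09 = 30.889188 kJ m⁻²
Organism 6: 30.889188 × 0.2 = 6.1778376 kJ m⁻²
Organism 7: 6.1778376 × 0.18 = 1.112010768 kJ m⁻²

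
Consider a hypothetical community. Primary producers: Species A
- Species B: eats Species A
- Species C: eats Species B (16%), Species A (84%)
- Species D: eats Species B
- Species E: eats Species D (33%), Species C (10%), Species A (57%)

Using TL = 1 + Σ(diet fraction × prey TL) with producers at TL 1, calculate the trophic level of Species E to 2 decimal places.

Species B: 1 + 1 = 2
Species C: 1 + (0.16×2 + 0.84×1) = 2.16
Species D: 1 + 2 = 3
Species E: 1 + (0.33×3 + 0.1×2.16 + 0.57×1) = 2.776

2.78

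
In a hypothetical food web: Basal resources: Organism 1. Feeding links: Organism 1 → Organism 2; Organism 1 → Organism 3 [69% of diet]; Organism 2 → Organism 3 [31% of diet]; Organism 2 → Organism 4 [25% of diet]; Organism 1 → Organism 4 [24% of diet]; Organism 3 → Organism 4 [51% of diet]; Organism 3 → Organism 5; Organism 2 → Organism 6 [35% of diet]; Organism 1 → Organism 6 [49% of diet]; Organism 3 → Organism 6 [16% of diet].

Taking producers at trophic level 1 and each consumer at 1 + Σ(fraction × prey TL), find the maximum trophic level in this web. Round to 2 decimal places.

3.31

Organism 2: 1 + 1 = 2
Organism 3: 1 + (0.69×1 + 0.31×2) = 2.31
Organism 4: 1 + (0.25×2 + 0.24×1 + 0.51×2.31) = 2.9181
Organism 5: 1 + 2.31 = 3.31
Organism 6: 1 + (0.35×2 + 0.49×1 + 0.16×2.31) = 2.5596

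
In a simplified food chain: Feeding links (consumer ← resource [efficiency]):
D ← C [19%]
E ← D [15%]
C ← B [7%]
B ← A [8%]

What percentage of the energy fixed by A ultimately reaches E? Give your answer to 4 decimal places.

Product of link efficiencies: 0.08 × 0.07 × 0.19 × 0.15 = 0.0001596
As a percentage: 0.0001596 × 100 = 0.0160%

0.0160%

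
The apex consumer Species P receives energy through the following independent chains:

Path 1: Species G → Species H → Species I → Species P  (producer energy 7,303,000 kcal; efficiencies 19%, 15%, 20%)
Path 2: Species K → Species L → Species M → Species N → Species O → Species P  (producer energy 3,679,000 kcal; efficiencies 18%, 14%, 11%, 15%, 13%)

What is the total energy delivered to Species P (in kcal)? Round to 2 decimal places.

Path 1: 7303000 × 0.19 × 0.15 × 0.2 = 41627.1 kcal
Path 2: 3679000 × 0.18 × 0.14 × 0.11 × 0.15 × 0.13 = 198.864666 kcal
Total at Species P: 41627.1 + 198.864666 = 41825.964666 kcal

41825.96 kcal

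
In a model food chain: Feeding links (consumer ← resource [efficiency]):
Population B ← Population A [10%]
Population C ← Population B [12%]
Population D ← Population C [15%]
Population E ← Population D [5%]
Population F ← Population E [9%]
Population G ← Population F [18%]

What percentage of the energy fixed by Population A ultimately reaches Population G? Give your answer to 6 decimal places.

0.000146%

Product of link efficiencies: 0.1 × 0.12 × 0.15 × 0.05 × 0.09 × 0.18 = 0.000001458
As a percentage: 0.000001458 × 100 = 0.000146%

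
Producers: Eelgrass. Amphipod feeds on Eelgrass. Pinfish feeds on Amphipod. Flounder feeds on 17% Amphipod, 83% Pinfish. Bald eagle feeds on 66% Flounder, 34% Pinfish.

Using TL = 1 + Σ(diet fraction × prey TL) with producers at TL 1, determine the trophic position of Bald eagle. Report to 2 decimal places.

4.55

Amphipod: 1 + 1 = 2
Pinfish: 1 + 2 = 3
Flounder: 1 + (0.17×2 + 0.83×3) = 3.83
Bald eagle: 1 + (0.66×3.83 + 0.34×3) = 4.5478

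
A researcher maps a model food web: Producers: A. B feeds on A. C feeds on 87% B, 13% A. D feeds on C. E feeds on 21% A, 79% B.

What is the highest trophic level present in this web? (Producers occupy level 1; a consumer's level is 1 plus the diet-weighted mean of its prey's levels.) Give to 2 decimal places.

3.87

B: 1 + 1 = 2
C: 1 + (0.87×2 + 0.13×1) = 2.87
D: 1 + 2.87 = 3.87
E: 1 + (0.21×1 + 0.79×2) = 2.79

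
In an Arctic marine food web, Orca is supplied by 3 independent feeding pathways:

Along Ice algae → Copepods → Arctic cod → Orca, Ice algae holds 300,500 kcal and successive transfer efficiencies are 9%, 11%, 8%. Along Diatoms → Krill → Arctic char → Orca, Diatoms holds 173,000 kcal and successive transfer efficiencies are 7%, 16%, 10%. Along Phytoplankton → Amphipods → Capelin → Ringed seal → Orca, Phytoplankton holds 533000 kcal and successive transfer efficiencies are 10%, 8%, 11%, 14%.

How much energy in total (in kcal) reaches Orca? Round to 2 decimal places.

497.42 kcal

Via Ice algae: 300500 × 0.09 × 0.11 × 0.08 = 237.996 kcal
Via Diatoms: 173000 × 0.07 × 0.16 × 0.1 = 193.76 kcal
Via Phytoplankton: 533000 × 0.1 × 0.08 × 0.11 × 0.14 = 65.6656 kcal
Total at Orca: 237.996 + 193.76 + 65.6656 = 497.4216 kcal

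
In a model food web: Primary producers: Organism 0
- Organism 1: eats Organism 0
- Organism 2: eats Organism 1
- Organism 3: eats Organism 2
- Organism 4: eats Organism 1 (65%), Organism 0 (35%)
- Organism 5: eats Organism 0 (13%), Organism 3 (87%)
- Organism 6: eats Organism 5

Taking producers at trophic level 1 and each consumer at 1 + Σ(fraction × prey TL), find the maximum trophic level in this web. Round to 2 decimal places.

Organism 1: 1 + 1 = 2
Organism 2: 1 + 2 = 3
Organism 3: 1 + 3 = 4
Organism 4: 1 + (0.65×2 + 0.35×1) = 2.65
Organism 5: 1 + (0.13×1 + 0.87×4) = 4.61
Organism 6: 1 + 4.61 = 5.61

5.61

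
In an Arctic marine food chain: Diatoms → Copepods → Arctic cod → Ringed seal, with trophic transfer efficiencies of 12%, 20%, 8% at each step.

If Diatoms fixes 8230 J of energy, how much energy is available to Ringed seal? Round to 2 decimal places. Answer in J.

15.80 J

Copepods: 8230 × 0.12 = 987.6 J
Arctic cod: 987.6 × 0.2 = 197.52 J
Ringed seal: 197.52 × 0.08 = 15.8016 J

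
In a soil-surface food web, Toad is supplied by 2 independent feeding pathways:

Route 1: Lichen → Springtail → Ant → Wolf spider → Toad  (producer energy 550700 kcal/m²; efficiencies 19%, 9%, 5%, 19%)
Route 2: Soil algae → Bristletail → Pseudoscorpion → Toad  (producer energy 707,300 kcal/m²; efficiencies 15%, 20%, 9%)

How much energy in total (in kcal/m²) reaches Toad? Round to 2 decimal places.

1999.17 kcal/m²

Route 1: 550700 × 0.19 × 0.09 × 0.05 × 0.19 = 89.461215 kcal/m²
Route 2: 707300 × 0.15 × 0.2 × 0.09 = 1909.71 kcal/m²
Total at Toad: 89.461215 + 1909.71 = 1999.171215 kcal/m²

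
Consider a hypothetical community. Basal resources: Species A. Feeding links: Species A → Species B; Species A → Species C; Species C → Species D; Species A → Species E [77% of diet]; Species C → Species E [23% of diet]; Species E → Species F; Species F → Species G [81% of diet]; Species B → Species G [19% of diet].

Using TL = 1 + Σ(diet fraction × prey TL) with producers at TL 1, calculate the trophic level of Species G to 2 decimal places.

4.00

Species B: 1 + 1 = 2
Species C: 1 + 1 = 2
Species D: 1 + 2 = 3
Species E: 1 + (0.77×1 + 0.23×2) = 2.23
Species F: 1 + 2.23 = 3.23
Species G: 1 + (0.81×3.23 + 0.19×2) = 3.9963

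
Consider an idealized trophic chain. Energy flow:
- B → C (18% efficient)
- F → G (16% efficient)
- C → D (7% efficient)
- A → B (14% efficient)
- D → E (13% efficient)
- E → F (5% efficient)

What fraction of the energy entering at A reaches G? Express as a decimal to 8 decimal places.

Product of link efficiencies: 0.14 × 0.18 × 0.07 × 0.13 × 0.05 × 0.16 = 0.00000183456

0.00000183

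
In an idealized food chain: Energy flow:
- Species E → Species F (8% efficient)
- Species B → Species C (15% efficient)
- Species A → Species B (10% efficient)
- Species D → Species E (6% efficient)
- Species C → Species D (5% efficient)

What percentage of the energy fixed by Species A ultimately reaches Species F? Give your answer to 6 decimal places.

0.000360%

Product of link efficiencies: 0.1 × 0.15 × 0.05 × 0.06 × 0.08 = 0.0000036
As a percentage: 0.0000036 × 100 = 0.000360%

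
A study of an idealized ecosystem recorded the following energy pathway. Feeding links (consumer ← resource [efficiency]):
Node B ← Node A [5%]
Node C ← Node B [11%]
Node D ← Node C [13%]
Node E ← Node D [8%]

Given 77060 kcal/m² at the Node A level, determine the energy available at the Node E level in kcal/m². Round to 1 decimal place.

Node B: 77060 × 0.05 = 3853 kcal/m²
Node C: 3853 × 0.11 = 423.83 kcal/m²
Node D: 423.83 × 0.13 = 55.0979 kcal/m²
Node E: 55.0979 × 0.08 = 4.407832 kcal/m²

4.4 kcal/m²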